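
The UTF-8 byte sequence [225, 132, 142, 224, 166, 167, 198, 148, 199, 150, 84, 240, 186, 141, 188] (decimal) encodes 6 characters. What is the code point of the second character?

Offset 0: leading byte 0xE1 = 11100001 → 3-byte char #1 = E1 84 8E.
Offset 3: leading byte 0xE0 = 11100000 → 3-byte char #2 = E0 A6 A7.
Leading byte 0xE0 = 11100000 matches 1110xxxx → 3-byte sequence.
Byte 1: 0xE0 = 11100000, payload 0000 (4 bits).
Byte 2: 0xA6 = 10100110 (10xxxxxx ✓), payload 100110.
Byte 3: 0xA7 = 10100111 (10xxxxxx ✓), payload 100111.
Concatenate: 0000100110100111 = 0x9A7 (16 bits → U+09A7).

U+09A7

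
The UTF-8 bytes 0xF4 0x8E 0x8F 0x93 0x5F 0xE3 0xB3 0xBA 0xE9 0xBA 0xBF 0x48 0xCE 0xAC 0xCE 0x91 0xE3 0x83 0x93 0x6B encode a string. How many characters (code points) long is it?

Byte at offset 0: 0xF4 = 11110100 → 4-byte char (#1). Advance 4.
Byte at offset 4: 0x5F = 01011111 → 1-byte char (#2). Advance 1.
Byte at offset 5: 0xE3 = 11100011 → 3-byte char (#3). Advance 3.
Byte at offset 8: 0xE9 = 11101001 → 3-byte char (#4). Advance 3.
Byte at offset 11: 0x48 = 01001000 → 1-byte char (#5). Advance 1.
Byte at offset 12: 0xCE = 11001110 → 2-byte char (#6). Advance 2.
Byte at offset 14: 0xCE = 11001110 → 2-byte char (#7). Advance 2.
Byte at offset 16: 0xE3 = 11100011 → 3-byte char (#8). Advance 3.
Byte at offset 19: 0x6B = 01101011 → 1-byte char (#9). Advance 1.
Reached end at offset 20 after 9 code points.

9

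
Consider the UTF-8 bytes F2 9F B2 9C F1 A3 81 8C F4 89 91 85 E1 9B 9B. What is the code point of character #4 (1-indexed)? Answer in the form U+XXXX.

U+16DB

Offset 0: leading byte 0xF2 = 11110010 → 4-byte char #1 = F2 9F B2 9C.
Offset 4: leading byte 0xF1 = 11110001 → 4-byte char #2 = F1 A3 81 8C.
Offset 8: leading byte 0xF4 = 11110100 → 4-byte char #3 = F4 89 91 85.
Offset 12: leading byte 0xE1 = 11100001 → 3-byte char #4 = E1 9B 9B.
Leading byte 0xE1 = 11100001 matches 1110xxxx → 3-byte sequence.
Byte 1: 0xE1 = 11100001, payload 0001 (4 bits).
Byte 2: 0x9B = 10011011 (10xxxxxx ✓), payload 011011.
Byte 3: 0x9B = 10011011 (10xxxxxx ✓), payload 011011.
Concatenate: 0001011011011011 = 0x16DB (16 bits → U+16DB).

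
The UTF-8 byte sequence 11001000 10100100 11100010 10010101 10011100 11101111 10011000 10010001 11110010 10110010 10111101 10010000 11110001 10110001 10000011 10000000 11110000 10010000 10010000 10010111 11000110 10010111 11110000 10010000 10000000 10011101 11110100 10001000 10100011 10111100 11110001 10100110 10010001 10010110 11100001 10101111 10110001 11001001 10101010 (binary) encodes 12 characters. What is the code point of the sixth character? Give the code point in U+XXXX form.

Offset 0: leading byte 0xC8 = 11001000 → 2-byte char #1 = C8 A4.
Offset 2: leading byte 0xE2 = 11100010 → 3-byte char #2 = E2 95 9C.
Offset 5: leading byte 0xEF = 11101111 → 3-byte char #3 = EF 98 91.
Offset 8: leading byte 0xF2 = 11110010 → 4-byte char #4 = F2 B2 BD 90.
Offset 12: leading byte 0xF1 = 11110001 → 4-byte char #5 = F1 B1 83 80.
Offset 16: leading byte 0xF0 = 11110000 → 4-byte char #6 = F0 90 90 97.
Leading byte 0xF0 = 11110000 matches 11110xxx → 4-byte sequence.
Byte 1: 0xF0 = 11110000, payload 000 (3 bits).
Byte 2: 0x90 = 10010000 (10xxxxxx ✓), payload 010000.
Byte 3: 0x90 = 10010000 (10xxxxxx ✓), payload 010000.
Byte 4: 0x97 = 10010111 (10xxxxxx ✓), payload 010111.
Concatenate: 000010000010000010111 = 0x10417 (21 bits → U+10417).

U+10417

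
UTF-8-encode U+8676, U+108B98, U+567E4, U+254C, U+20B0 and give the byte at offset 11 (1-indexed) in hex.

1-indexed offset 11 is 0-indexed offset 10.
U+8676 → 3-byte form E8 99 B6 at offsets 0–2.
U+108B98 → 4-byte form F4 88 AE 98 at offsets 3–6.
U+567E4 → 4-byte form F1 96 9F A4 at offsets 7–10.
Offset 10 falls in char 3's range; it's byte 4 of F1 96 9F A4 = 0xA4.

0xA4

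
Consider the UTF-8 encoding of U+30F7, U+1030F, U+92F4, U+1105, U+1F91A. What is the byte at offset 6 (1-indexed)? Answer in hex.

1-indexed offset 6 is 0-indexed offset 5.
U+30F7 → 3-byte form E3 83 B7 at offsets 0–2.
U+1030F → 4-byte form F0 90 8C 8F at offsets 3–6.
Offset 5 falls in char 2's range; it's byte 3 of F0 90 8C 8F = 0x8C.

0x8C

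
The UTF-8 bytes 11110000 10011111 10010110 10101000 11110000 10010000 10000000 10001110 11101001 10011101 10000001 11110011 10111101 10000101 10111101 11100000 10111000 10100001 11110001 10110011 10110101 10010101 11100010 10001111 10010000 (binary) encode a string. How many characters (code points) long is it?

Byte at offset 0: 0xF0 = 11110000 → 4-byte char (#1). Advance 4.
Byte at offset 4: 0xF0 = 11110000 → 4-byte char (#2). Advance 4.
Byte at offset 8: 0xE9 = 11101001 → 3-byte char (#3). Advance 3.
Byte at offset 11: 0xF3 = 11110011 → 4-byte char (#4). Advance 4.
Byte at offset 15: 0xE0 = 11100000 → 3-byte char (#5). Advance 3.
Byte at offset 18: 0xF1 = 11110001 → 4-byte char (#6). Advance 4.
Byte at offset 22: 0xE2 = 11100010 → 3-byte char (#7). Advance 3.
Reached end at offset 25 after 7 code points.

7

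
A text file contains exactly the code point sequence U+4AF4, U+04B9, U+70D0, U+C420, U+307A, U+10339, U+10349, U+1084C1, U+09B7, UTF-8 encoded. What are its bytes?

U+4AF4: 3-byte form → E4 AB B4.
U+04B9: 2-byte form → D2 B9.
U+70D0: 3-byte form → E7 83 90.
U+C420: 3-byte form → EC 90 A0.
U+307A: 3-byte form → E3 81 BA.
U+10339: 4-byte form → F0 90 8C B9.
U+10349: 4-byte form → F0 90 8D 89.
U+1084C1: 4-byte form → F4 88 93 81.
U+09B7: 3-byte form → E0 A6 B7.
Concatenated (29 bytes): E4 AB B4 D2 B9 E7 83 90 EC 90 A0 E3 81 BA F0 90 8C B9 F0 90 8D 89 F4 88 93 81 E0 A6 B7.

E4 AB B4 D2 B9 E7 83 90 EC 90 A0 E3 81 BA F0 90 8C B9 F0 90 8D 89 F4 88 93 81 E0 A6 B7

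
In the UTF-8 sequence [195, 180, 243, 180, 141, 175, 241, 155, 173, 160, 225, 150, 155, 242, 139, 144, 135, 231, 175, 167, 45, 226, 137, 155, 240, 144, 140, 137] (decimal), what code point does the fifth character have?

Offset 0: leading byte 0xC3 = 11000011 → 2-byte char #1 = C3 B4.
Offset 2: leading byte 0xF3 = 11110011 → 4-byte char #2 = F3 B4 8D AF.
Offset 6: leading byte 0xF1 = 11110001 → 4-byte char #3 = F1 9B AD A0.
Offset 10: leading byte 0xE1 = 11100001 → 3-byte char #4 = E1 96 9B.
Offset 13: leading byte 0xF2 = 11110010 → 4-byte char #5 = F2 8B 90 87.
Leading byte 0xF2 = 11110010 matches 11110xxx → 4-byte sequence.
Byte 1: 0xF2 = 11110010, payload 010 (3 bits).
Byte 2: 0x8B = 10001011 (10xxxxxx ✓), payload 001011.
Byte 3: 0x90 = 10010000 (10xxxxxx ✓), payload 010000.
Byte 4: 0x87 = 10000111 (10xxxxxx ✓), payload 000111.
Concatenate: 010001011010000000111 = 0x8B407 (21 bits → U+8B407).

U+8B407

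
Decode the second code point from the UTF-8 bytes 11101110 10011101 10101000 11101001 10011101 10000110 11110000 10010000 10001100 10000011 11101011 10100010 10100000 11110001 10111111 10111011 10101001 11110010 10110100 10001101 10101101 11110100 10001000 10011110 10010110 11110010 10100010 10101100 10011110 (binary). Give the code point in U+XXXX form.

Offset 0: leading byte 0xEE = 11101110 → 3-byte char #1 = EE 9D A8.
Offset 3: leading byte 0xE9 = 11101001 → 3-byte char #2 = E9 9D 86.
Leading byte 0xE9 = 11101001 matches 1110xxxx → 3-byte sequence.
Byte 1: 0xE9 = 11101001, payload 1001 (4 bits).
Byte 2: 0x9D = 10011101 (10xxxxxx ✓), payload 011101.
Byte 3: 0x86 = 10000110 (10xxxxxx ✓), payload 000110.
Concatenate: 1001011101000110 = 0x9746 (16 bits → U+9746).

U+9746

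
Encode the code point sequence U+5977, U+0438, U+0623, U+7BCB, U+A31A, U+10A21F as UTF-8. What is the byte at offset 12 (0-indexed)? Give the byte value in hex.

U+5977 → 3-byte form E5 A5 B7 at offsets 0–2.
U+0438 → 2-byte form D0 B8 at offsets 3–4.
U+0623 → 2-byte form D8 A3 at offsets 5–6.
U+7BCB → 3-byte form E7 AF 8B at offsets 7–9.
U+A31A → 3-byte form EA 8C 9A at offsets 10–12.
Offset 12 falls in char 5's range; it's byte 3 of EA 8C 9A = 0x9A.

0x9A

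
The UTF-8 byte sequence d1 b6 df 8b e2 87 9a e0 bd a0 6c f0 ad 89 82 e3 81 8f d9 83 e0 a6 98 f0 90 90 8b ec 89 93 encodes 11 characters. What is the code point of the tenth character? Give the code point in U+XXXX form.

U+1040B

Offset 0: leading byte 0xD1 = 11010001 → 2-byte char #1 = D1 B6.
Offset 2: leading byte 0xDF = 11011111 → 2-byte char #2 = DF 8B.
Offset 4: leading byte 0xE2 = 11100010 → 3-byte char #3 = E2 87 9A.
Offset 7: leading byte 0xE0 = 11100000 → 3-byte char #4 = E0 BD A0.
Offset 10: leading byte 0x6C = 01101100 → 1-byte char #5 = 6C.
Offset 11: leading byte 0xF0 = 11110000 → 4-byte char #6 = F0 AD 89 82.
Offset 15: leading byte 0xE3 = 11100011 → 3-byte char #7 = E3 81 8F.
Offset 18: leading byte 0xD9 = 11011001 → 2-byte char #8 = D9 83.
Offset 20: leading byte 0xE0 = 11100000 → 3-byte char #9 = E0 A6 98.
Offset 23: leading byte 0xF0 = 11110000 → 4-byte char #10 = F0 90 90 8B.
Leading byte 0xF0 = 11110000 matches 11110xxx → 4-byte sequence.
Byte 1: 0xF0 = 11110000, payload 000 (3 bits).
Byte 2: 0x90 = 10010000 (10xxxxxx ✓), payload 010000.
Byte 3: 0x90 = 10010000 (10xxxxxx ✓), payload 010000.
Byte 4: 0x8B = 10001011 (10xxxxxx ✓), payload 001011.
Concatenate: 000010000010000001011 = 0x1040B (21 bits → U+1040B).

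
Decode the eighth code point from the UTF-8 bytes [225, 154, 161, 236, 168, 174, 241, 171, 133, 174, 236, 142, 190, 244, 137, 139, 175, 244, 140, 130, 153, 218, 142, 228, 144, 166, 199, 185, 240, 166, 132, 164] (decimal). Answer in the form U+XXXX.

Offset 0: leading byte 0xE1 = 11100001 → 3-byte char #1 = E1 9A A1.
Offset 3: leading byte 0xEC = 11101100 → 3-byte char #2 = EC A8 AE.
Offset 6: leading byte 0xF1 = 11110001 → 4-byte char #3 = F1 AB 85 AE.
Offset 10: leading byte 0xEC = 11101100 → 3-byte char #4 = EC 8E BE.
Offset 13: leading byte 0xF4 = 11110100 → 4-byte char #5 = F4 89 8B AF.
Offset 17: leading byte 0xF4 = 11110100 → 4-byte char #6 = F4 8C 82 99.
Offset 21: leading byte 0xDA = 11011010 → 2-byte char #7 = DA 8E.
Offset 23: leading byte 0xE4 = 11100100 → 3-byte char #8 = E4 90 A6.
Leading byte 0xE4 = 11100100 matches 1110xxxx → 3-byte sequence.
Byte 1: 0xE4 = 11100100, payload 0100 (4 bits).
Byte 2: 0x90 = 10010000 (10xxxxxx ✓), payload 010000.
Byte 3: 0xA6 = 10100110 (10xxxxxx ✓), payload 100110.
Concatenate: 0100010000100110 = 0x4426 (16 bits → U+4426).

U+4426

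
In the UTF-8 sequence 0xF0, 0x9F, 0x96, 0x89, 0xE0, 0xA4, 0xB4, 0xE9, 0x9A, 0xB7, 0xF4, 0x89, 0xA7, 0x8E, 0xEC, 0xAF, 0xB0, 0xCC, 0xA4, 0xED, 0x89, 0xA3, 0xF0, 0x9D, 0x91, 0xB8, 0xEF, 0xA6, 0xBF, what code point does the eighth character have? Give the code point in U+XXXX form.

Offset 0: leading byte 0xF0 = 11110000 → 4-byte char #1 = F0 9F 96 89.
Offset 4: leading byte 0xE0 = 11100000 → 3-byte char #2 = E0 A4 B4.
Offset 7: leading byte 0xE9 = 11101001 → 3-byte char #3 = E9 9A B7.
Offset 10: leading byte 0xF4 = 11110100 → 4-byte char #4 = F4 89 A7 8E.
Offset 14: leading byte 0xEC = 11101100 → 3-byte char #5 = EC AF B0.
Offset 17: leading byte 0xCC = 11001100 → 2-byte char #6 = CC A4.
Offset 19: leading byte 0xED = 11101101 → 3-byte char #7 = ED 89 A3.
Offset 22: leading byte 0xF0 = 11110000 → 4-byte char #8 = F0 9D 91 B8.
Leading byte 0xF0 = 11110000 matches 11110xxx → 4-byte sequence.
Byte 1: 0xF0 = 11110000, payload 000 (3 bits).
Byte 2: 0x9D = 10011101 (10xxxxxx ✓), payload 011101.
Byte 3: 0x91 = 10010001 (10xxxxxx ✓), payload 010001.
Byte 4: 0xB8 = 10111000 (10xxxxxx ✓), payload 111000.
Concatenate: 000011101010001111000 = 0x1D478 (21 bits → U+1D478).

U+1D478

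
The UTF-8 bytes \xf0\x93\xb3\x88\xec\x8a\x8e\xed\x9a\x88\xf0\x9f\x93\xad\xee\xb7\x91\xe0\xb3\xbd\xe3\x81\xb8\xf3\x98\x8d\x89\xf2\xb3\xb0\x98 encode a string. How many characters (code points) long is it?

9

Byte at offset 0: 0xF0 = 11110000 → 4-byte char (#1). Advance 4.
Byte at offset 4: 0xEC = 11101100 → 3-byte char (#2). Advance 3.
Byte at offset 7: 0xED = 11101101 → 3-byte char (#3). Advance 3.
Byte at offset 10: 0xF0 = 11110000 → 4-byte char (#4). Advance 4.
Byte at offset 14: 0xEE = 11101110 → 3-byte char (#5). Advance 3.
Byte at offset 17: 0xE0 = 11100000 → 3-byte char (#6). Advance 3.
Byte at offset 20: 0xE3 = 11100011 → 3-byte char (#7). Advance 3.
Byte at offset 23: 0xF3 = 11110011 → 4-byte char (#8). Advance 4.
Byte at offset 27: 0xF2 = 11110010 → 4-byte char (#9). Advance 4.
Reached end at offset 31 after 9 code points.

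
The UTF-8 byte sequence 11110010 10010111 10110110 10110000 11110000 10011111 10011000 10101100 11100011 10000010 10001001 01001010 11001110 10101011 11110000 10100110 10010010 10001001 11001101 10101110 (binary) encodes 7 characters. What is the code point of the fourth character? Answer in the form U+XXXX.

Offset 0: leading byte 0xF2 = 11110010 → 4-byte char #1 = F2 97 B6 B0.
Offset 4: leading byte 0xF0 = 11110000 → 4-byte char #2 = F0 9F 98 AC.
Offset 8: leading byte 0xE3 = 11100011 → 3-byte char #3 = E3 82 89.
Offset 11: leading byte 0x4A = 01001010 → 1-byte char #4 = 4A.
Leading byte 0x4A = 01001010 matches 0xxxxxxx → 1-byte sequence.
Byte 1: 0x4A = 01001010, payload 1001010 (7 bits).
Concatenate: 1001010 = 0x4A (7 bits → U+004A).

U+004A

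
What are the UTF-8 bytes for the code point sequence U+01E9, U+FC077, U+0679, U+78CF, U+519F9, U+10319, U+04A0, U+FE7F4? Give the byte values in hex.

C7 A9 F3 BC 81 B7 D9 B9 E7 A3 8F F1 91 A7 B9 F0 90 8C 99 D2 A0 F3 BE 9F B4

U+01E9: 2-byte form → C7 A9.
U+FC077: 4-byte form → F3 BC 81 B7.
U+0679: 2-byte form → D9 B9.
U+78CF: 3-byte form → E7 A3 8F.
U+519F9: 4-byte form → F1 91 A7 B9.
U+10319: 4-byte form → F0 90 8C 99.
U+04A0: 2-byte form → D2 A0.
U+FE7F4: 4-byte form → F3 BE 9F B4.
Concatenated (25 bytes): C7 A9 F3 BC 81 B7 D9 B9 E7 A3 8F F1 91 A7 B9 F0 90 8C 99 D2 A0 F3 BE 9F B4.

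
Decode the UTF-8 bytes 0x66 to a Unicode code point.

U+0066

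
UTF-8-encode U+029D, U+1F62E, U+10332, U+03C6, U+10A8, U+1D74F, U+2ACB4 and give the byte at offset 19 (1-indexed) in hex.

1-indexed offset 19 is 0-indexed offset 18.
U+029D → 2-byte form CA 9D at offsets 0–1.
U+1F62E → 4-byte form F0 9F 98 AE at offsets 2–5.
U+10332 → 4-byte form F0 90 8C B2 at offsets 6–9.
U+03C6 → 2-byte form CF 86 at offsets 10–11.
U+10A8 → 3-byte form E1 82 A8 at offsets 12–14.
U+1D74F → 4-byte form F0 9D 9D 8F at offsets 15–18.
Offset 18 falls in char 6's range; it's byte 4 of F0 9D 9D 8F = 0x8F.

0x8F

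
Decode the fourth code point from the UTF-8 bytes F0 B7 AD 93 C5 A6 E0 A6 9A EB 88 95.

U+B215

Offset 0: leading byte 0xF0 = 11110000 → 4-byte char #1 = F0 B7 AD 93.
Offset 4: leading byte 0xC5 = 11000101 → 2-byte char #2 = C5 A6.
Offset 6: leading byte 0xE0 = 11100000 → 3-byte char #3 = E0 A6 9A.
Offset 9: leading byte 0xEB = 11101011 → 3-byte char #4 = EB 88 95.
Leading byte 0xEB = 11101011 matches 1110xxxx → 3-byte sequence.
Byte 1: 0xEB = 11101011, payload 1011 (4 bits).
Byte 2: 0x88 = 10001000 (10xxxxxx ✓), payload 001000.
Byte 3: 0x95 = 10010101 (10xxxxxx ✓), payload 010101.
Concatenate: 1011001000010101 = 0xB215 (16 bits → U+B215).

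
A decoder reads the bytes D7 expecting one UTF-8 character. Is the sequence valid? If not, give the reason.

Leading byte 0xD7 = 11010111 → 2-byte form, but only 1 byte is present.

invalid (sequence truncated)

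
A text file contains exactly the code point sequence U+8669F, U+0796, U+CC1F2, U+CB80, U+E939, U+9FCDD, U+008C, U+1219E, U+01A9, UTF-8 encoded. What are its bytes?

U+8669F: 4-byte form → F2 86 9A 9F.
U+0796: 2-byte form → DE 96.
U+CC1F2: 4-byte form → F3 8C 87 B2.
U+CB80: 3-byte form → EC AE 80.
U+E939: 3-byte form → EE A4 B9.
U+9FCDD: 4-byte form → F2 9F B3 9D.
U+008C: 2-byte form → C2 8C.
U+1219E: 4-byte form → F0 92 86 9E.
U+01A9: 2-byte form → C6 A9.
Concatenated (28 bytes): F2 86 9A 9F DE 96 F3 8C 87 B2 EC AE 80 EE A4 B9 F2 9F B3 9D C2 8C F0 92 86 9E C6 A9.

F2 86 9A 9F DE 96 F3 8C 87 B2 EC AE 80 EE A4 B9 F2 9F B3 9D C2 8C F0 92 86 9E C6 A9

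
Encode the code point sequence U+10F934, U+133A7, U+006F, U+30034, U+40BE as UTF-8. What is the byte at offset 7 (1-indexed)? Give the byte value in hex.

1-indexed offset 7 is 0-indexed offset 6.
U+10F934 → 4-byte form F4 8F A4 B4 at offsets 0–3.
U+133A7 → 4-byte form F0 93 8E A7 at offsets 4–7.
Offset 6 falls in char 2's range; it's byte 3 of F0 93 8E A7 = 0x8E.

0x8E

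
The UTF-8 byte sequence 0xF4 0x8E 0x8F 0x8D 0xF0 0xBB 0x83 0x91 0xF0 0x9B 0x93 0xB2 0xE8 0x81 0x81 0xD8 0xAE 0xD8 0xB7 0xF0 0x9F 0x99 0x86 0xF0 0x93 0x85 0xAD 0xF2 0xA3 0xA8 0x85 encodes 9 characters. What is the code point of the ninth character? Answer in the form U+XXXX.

U+A3A05

Offset 0: leading byte 0xF4 = 11110100 → 4-byte char #1 = F4 8E 8F 8D.
Offset 4: leading byte 0xF0 = 11110000 → 4-byte char #2 = F0 BB 83 91.
Offset 8: leading byte 0xF0 = 11110000 → 4-byte char #3 = F0 9B 93 B2.
Offset 12: leading byte 0xE8 = 11101000 → 3-byte char #4 = E8 81 81.
Offset 15: leading byte 0xD8 = 11011000 → 2-byte char #5 = D8 AE.
Offset 17: leading byte 0xD8 = 11011000 → 2-byte char #6 = D8 B7.
Offset 19: leading byte 0xF0 = 11110000 → 4-byte char #7 = F0 9F 99 86.
Offset 23: leading byte 0xF0 = 11110000 → 4-byte char #8 = F0 93 85 AD.
Offset 27: leading byte 0xF2 = 11110010 → 4-byte char #9 = F2 A3 A8 85.
Leading byte 0xF2 = 11110010 matches 11110xxx → 4-byte sequence.
Byte 1: 0xF2 = 11110010, payload 010 (3 bits).
Byte 2: 0xA3 = 10100011 (10xxxxxx ✓), payload 100011.
Byte 3: 0xA8 = 10101000 (10xxxxxx ✓), payload 101000.
Byte 4: 0x85 = 10000101 (10xxxxxx ✓), payload 000101.
Concatenate: 010100011101000000101 = 0xA3A05 (21 bits → U+A3A05).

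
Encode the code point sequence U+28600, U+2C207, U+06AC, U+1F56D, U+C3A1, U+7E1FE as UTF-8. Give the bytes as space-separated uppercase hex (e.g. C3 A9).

U+28600: 4-byte form → F0 A8 98 80.
U+2C207: 4-byte form → F0 AC 88 87.
U+06AC: 2-byte form → DA AC.
U+1F56D: 4-byte form → F0 9F 95 AD.
U+C3A1: 3-byte form → EC 8E A1.
U+7E1FE: 4-byte form → F1 BE 87 BE.
Concatenated (21 bytes): F0 A8 98 80 F0 AC 88 87 DA AC F0 9F 95 AD EC 8E A1 F1 BE 87 BE.

F0 A8 98 80 F0 AC 88 87 DA AC F0 9F 95 AD EC 8E A1 F1 BE 87 BE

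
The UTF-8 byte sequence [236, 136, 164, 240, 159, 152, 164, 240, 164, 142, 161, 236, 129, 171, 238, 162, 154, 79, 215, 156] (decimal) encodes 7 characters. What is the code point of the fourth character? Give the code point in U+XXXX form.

U+C06B

Offset 0: leading byte 0xEC = 11101100 → 3-byte char #1 = EC 88 A4.
Offset 3: leading byte 0xF0 = 11110000 → 4-byte char #2 = F0 9F 98 A4.
Offset 7: leading byte 0xF0 = 11110000 → 4-byte char #3 = F0 A4 8E A1.
Offset 11: leading byte 0xEC = 11101100 → 3-byte char #4 = EC 81 AB.
Leading byte 0xEC = 11101100 matches 1110xxxx → 3-byte sequence.
Byte 1: 0xEC = 11101100, payload 1100 (4 bits).
Byte 2: 0x81 = 10000001 (10xxxxxx ✓), payload 000001.
Byte 3: 0xAB = 10101011 (10xxxxxx ✓), payload 101011.
Concatenate: 1100000001101011 = 0xC06B (16 bits → U+C06B).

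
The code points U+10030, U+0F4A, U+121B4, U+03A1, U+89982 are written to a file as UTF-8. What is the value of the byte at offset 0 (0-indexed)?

U+10030 → 4-byte form F0 90 80 B0 at offsets 0–3.
Offset 0 falls in char 1's range; it's byte 1 of F0 90 80 B0 = 0xF0.

0xF0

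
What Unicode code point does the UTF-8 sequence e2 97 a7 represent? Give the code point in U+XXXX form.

U+25E7

Leading byte 0xE2 = 11100010 matches 1110xxxx → 3-byte sequence.
Byte 1: 0xE2 = 11100010, payload 0010 (4 bits).
Byte 2: 0x97 = 10010111 (10xxxxxx ✓), payload 010111.
Byte 3: 0xA7 = 10100111 (10xxxxxx ✓), payload 100111.
Concatenate: 0010010111100111 = 0x25E7 (16 bits → U+25E7).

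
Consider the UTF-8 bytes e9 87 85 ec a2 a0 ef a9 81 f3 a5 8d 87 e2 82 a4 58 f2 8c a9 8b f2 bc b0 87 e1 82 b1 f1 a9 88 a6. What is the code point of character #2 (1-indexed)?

Offset 0: leading byte 0xE9 = 11101001 → 3-byte char #1 = E9 87 85.
Offset 3: leading byte 0xEC = 11101100 → 3-byte char #2 = EC A2 A0.
Leading byte 0xEC = 11101100 matches 1110xxxx → 3-byte sequence.
Byte 1: 0xEC = 11101100, payload 1100 (4 bits).
Byte 2: 0xA2 = 10100010 (10xxxxxx ✓), payload 100010.
Byte 3: 0xA0 = 10100000 (10xxxxxx ✓), payload 100000.
Concatenate: 1100100010100000 = 0xC8A0 (16 bits → U+C8A0).

U+C8A0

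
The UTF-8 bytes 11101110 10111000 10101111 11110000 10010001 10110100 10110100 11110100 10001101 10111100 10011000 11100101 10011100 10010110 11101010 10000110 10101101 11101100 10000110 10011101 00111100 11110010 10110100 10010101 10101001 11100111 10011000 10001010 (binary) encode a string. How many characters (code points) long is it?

Byte at offset 0: 0xEE = 11101110 → 3-byte char (#1). Advance 3.
Byte at offset 3: 0xF0 = 11110000 → 4-byte char (#2). Advance 4.
Byte at offset 7: 0xF4 = 11110100 → 4-byte char (#3). Advance 4.
Byte at offset 11: 0xE5 = 11100101 → 3-byte char (#4). Advance 3.
Byte at offset 14: 0xEA = 11101010 → 3-byte char (#5). Advance 3.
Byte at offset 17: 0xEC = 11101100 → 3-byte char (#6). Advance 3.
Byte at offset 20: 0x3C = 00111100 → 1-byte char (#7). Advance 1.
Byte at offset 21: 0xF2 = 11110010 → 4-byte char (#8). Advance 4.
Byte at offset 25: 0xE7 = 11100111 → 3-byte char (#9). Advance 3.
Reached end at offset 28 after 9 code points.

9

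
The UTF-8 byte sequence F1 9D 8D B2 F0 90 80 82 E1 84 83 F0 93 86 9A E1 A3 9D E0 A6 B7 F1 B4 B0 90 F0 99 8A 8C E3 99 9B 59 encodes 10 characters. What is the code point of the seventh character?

U+74C10

Offset 0: leading byte 0xF1 = 11110001 → 4-byte char #1 = F1 9D 8D B2.
Offset 4: leading byte 0xF0 = 11110000 → 4-byte char #2 = F0 90 80 82.
Offset 8: leading byte 0xE1 = 11100001 → 3-byte char #3 = E1 84 83.
Offset 11: leading byte 0xF0 = 11110000 → 4-byte char #4 = F0 93 86 9A.
Offset 15: leading byte 0xE1 = 11100001 → 3-byte char #5 = E1 A3 9D.
Offset 18: leading byte 0xE0 = 11100000 → 3-byte char #6 = E0 A6 B7.
Offset 21: leading byte 0xF1 = 11110001 → 4-byte char #7 = F1 B4 B0 90.
Leading byte 0xF1 = 11110001 matches 11110xxx → 4-byte sequence.
Byte 1: 0xF1 = 11110001, payload 001 (3 bits).
Byte 2: 0xB4 = 10110100 (10xxxxxx ✓), payload 110100.
Byte 3: 0xB0 = 10110000 (10xxxxxx ✓), payload 110000.
Byte 4: 0x90 = 10010000 (10xxxxxx ✓), payload 010000.
Concatenate: 001110100110000010000 = 0x74C10 (21 bits → U+74C10).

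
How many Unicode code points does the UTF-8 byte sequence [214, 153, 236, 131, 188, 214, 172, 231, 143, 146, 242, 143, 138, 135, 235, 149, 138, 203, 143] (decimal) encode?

7

Byte at offset 0: 0xD6 = 11010110 → 2-byte char (#1). Advance 2.
Byte at offset 2: 0xEC = 11101100 → 3-byte char (#2). Advance 3.
Byte at offset 5: 0xD6 = 11010110 → 2-byte char (#3). Advance 2.
Byte at offset 7: 0xE7 = 11100111 → 3-byte char (#4). Advance 3.
Byte at offset 10: 0xF2 = 11110010 → 4-byte char (#5). Advance 4.
Byte at offset 14: 0xEB = 11101011 → 3-byte char (#6). Advance 3.
Byte at offset 17: 0xCB = 11001011 → 2-byte char (#7). Advance 2.
Reached end at offset 19 after 7 code points.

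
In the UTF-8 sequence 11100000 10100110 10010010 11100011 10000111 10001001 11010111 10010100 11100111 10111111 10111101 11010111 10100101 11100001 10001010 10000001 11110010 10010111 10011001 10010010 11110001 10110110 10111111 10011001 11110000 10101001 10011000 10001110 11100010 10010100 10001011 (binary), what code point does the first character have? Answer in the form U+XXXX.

Offset 0: leading byte 0xE0 = 11100000 → 3-byte char #1 = E0 A6 92.
Leading byte 0xE0 = 11100000 matches 1110xxxx → 3-byte sequence.
Byte 1: 0xE0 = 11100000, payload 0000 (4 bits).
Byte 2: 0xA6 = 10100110 (10xxxxxx ✓), payload 100110.
Byte 3: 0x92 = 10010010 (10xxxxxx ✓), payload 010010.
Concatenate: 0000100110010010 = 0x992 (16 bits → U+0992).

U+0992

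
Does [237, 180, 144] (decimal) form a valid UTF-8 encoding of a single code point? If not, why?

invalid (encodes a surrogate (U+D800–U+DFFF))

Structurally a 3-byte sequence; payload = 0xDD10.
But 0xDD10 is in U+D800–U+DFFF, the surrogate range. Surrogates are not Unicode scalar values and are forbidden in UTF-8.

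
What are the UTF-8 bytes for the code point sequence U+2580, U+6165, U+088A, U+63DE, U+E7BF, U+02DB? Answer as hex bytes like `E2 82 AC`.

U+2580: 3-byte form → E2 96 80.
U+6165: 3-byte form → E6 85 A5.
U+088A: 3-byte form → E0 A2 8A.
U+63DE: 3-byte form → E6 8F 9E.
U+E7BF: 3-byte form → EE 9E BF.
U+02DB: 2-byte form → CB 9B.
Concatenated (17 bytes): E2 96 80 E6 85 A5 E0 A2 8A E6 8F 9E EE 9E BF CB 9B.

E2 96 80 E6 85 A5 E0 A2 8A E6 8F 9E EE 9E BF CB 9B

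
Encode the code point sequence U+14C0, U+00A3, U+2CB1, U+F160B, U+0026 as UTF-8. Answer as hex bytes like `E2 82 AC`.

U+14C0: 3-byte form → E1 93 80.
U+00A3: 2-byte form → C2 A3.
U+2CB1: 3-byte form → E2 B2 B1.
U+F160B: 4-byte form → F3 B1 98 8B.
U+0026: 1-byte form → 26.
Concatenated (13 bytes): E1 93 80 C2 A3 E2 B2 B1 F3 B1 98 8B 26.

E1 93 80 C2 A3 E2 B2 B1 F3 B1 98 8B 26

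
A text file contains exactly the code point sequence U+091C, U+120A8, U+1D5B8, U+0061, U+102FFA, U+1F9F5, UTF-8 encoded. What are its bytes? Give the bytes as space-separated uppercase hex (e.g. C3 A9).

E0 A4 9C F0 92 82 A8 F0 9D 96 B8 61 F4 82 BF BA F0 9F A7 B5

U+091C: 3-byte form → E0 A4 9C.
U+120A8: 4-byte form → F0 92 82 A8.
U+1D5B8: 4-byte form → F0 9D 96 B8.
U+0061: 1-byte form → 61.
U+102FFA: 4-byte form → F4 82 BF BA.
U+1F9F5: 4-byte form → F0 9F A7 B5.
Concatenated (20 bytes): E0 A4 9C F0 92 82 A8 F0 9D 96 B8 61 F4 82 BF BA F0 9F A7 B5.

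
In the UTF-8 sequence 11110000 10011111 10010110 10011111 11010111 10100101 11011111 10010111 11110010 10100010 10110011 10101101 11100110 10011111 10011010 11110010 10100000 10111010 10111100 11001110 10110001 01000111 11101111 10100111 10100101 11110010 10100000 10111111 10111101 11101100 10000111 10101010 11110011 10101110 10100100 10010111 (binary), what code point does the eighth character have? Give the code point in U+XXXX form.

Offset 0: leading byte 0xF0 = 11110000 → 4-byte char #1 = F0 9F 96 9F.
Offset 4: leading byte 0xD7 = 11010111 → 2-byte char #2 = D7 A5.
Offset 6: leading byte 0xDF = 11011111 → 2-byte char #3 = DF 97.
Offset 8: leading byte 0xF2 = 11110010 → 4-byte char #4 = F2 A2 B3 AD.
Offset 12: leading byte 0xE6 = 11100110 → 3-byte char #5 = E6 9F 9A.
Offset 15: leading byte 0xF2 = 11110010 → 4-byte char #6 = F2 A0 BA BC.
Offset 19: leading byte 0xCE = 11001110 → 2-byte char #7 = CE B1.
Offset 21: leading byte 0x47 = 01000111 → 1-byte char #8 = 47.
Leading byte 0x47 = 01000111 matches 0xxxxxxx → 1-byte sequence.
Byte 1: 0x47 = 01000111, payload 1000111 (7 bits).
Concatenate: 1000111 = 0x47 (7 bits → U+0047).

U+0047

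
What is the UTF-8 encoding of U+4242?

U+4242 = 0x4242 = 16962 decimal. In range U+0800–U+FFFF → 3-byte form: 1110xxxx 10xxxxxx 10xxxxxx.
Binary (16 bits): 0100001001000010.
Split 4+6+6: 0100 | 001001 | 000010.
Byte 1: 11100100 = 0xE4.
Byte 2: 10001001 = 0x89.
Byte 3: 10000010 = 0x82.

E4 89 82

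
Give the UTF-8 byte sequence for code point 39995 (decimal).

E9 B0 BB

U+9C3B = 0x9C3B = 39995 decimal. In range U+0800–U+FFFF → 3-byte form: 1110xxxx 10xxxxxx 10xxxxxx.
Binary (16 bits): 1001110000111011.
Split 4+6+6: 1001 | 110000 | 111011.
Byte 1: 11101001 = 0xE9.
Byte 2: 10110000 = 0xB0.
Byte 3: 10111011 = 0xBB.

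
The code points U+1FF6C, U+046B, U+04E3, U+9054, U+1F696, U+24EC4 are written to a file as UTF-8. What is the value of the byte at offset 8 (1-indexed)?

0xA3

1-indexed offset 8 is 0-indexed offset 7.
U+1FF6C → 4-byte form F0 9F BD AC at offsets 0–3.
U+046B → 2-byte form D1 AB at offsets 4–5.
U+04E3 → 2-byte form D3 A3 at offsets 6–7.
Offset 7 falls in char 3's range; it's byte 2 of D3 A3 = 0xA3.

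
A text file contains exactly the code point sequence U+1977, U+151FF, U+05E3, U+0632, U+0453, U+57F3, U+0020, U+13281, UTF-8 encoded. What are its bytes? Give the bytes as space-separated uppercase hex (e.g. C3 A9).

E1 A5 B7 F0 95 87 BF D7 A3 D8 B2 D1 93 E5 9F B3 20 F0 93 8A 81

U+1977: 3-byte form → E1 A5 B7.
U+151FF: 4-byte form → F0 95 87 BF.
U+05E3: 2-byte form → D7 A3.
U+0632: 2-byte form → D8 B2.
U+0453: 2-byte form → D1 93.
U+57F3: 3-byte form → E5 9F B3.
U+0020: 1-byte form → 20.
U+13281: 4-byte form → F0 93 8A 81.
Concatenated (21 bytes): E1 A5 B7 F0 95 87 BF D7 A3 D8 B2 D1 93 E5 9F B3 20 F0 93 8A 81.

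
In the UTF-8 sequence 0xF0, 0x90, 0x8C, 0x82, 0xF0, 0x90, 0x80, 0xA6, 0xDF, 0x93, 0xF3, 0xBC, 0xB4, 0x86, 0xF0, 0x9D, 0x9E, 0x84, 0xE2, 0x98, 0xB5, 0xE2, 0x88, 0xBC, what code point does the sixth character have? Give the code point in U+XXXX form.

Offset 0: leading byte 0xF0 = 11110000 → 4-byte char #1 = F0 90 8C 82.
Offset 4: leading byte 0xF0 = 11110000 → 4-byte char #2 = F0 90 80 A6.
Offset 8: leading byte 0xDF = 11011111 → 2-byte char #3 = DF 93.
Offset 10: leading byte 0xF3 = 11110011 → 4-byte char #4 = F3 BC B4 86.
Offset 14: leading byte 0xF0 = 11110000 → 4-byte char #5 = F0 9D 9E 84.
Offset 18: leading byte 0xE2 = 11100010 → 3-byte char #6 = E2 98 B5.
Leading byte 0xE2 = 11100010 matches 1110xxxx → 3-byte sequence.
Byte 1: 0xE2 = 11100010, payload 0010 (4 bits).
Byte 2: 0x98 = 10011000 (10xxxxxx ✓), payload 011000.
Byte 3: 0xB5 = 10110101 (10xxxxxx ✓), payload 110101.
Concatenate: 0010011000110101 = 0x2635 (16 bits → U+2635).

U+2635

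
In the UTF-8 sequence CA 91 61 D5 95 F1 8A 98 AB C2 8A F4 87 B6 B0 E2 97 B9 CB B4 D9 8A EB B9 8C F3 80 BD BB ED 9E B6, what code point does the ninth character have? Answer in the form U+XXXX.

Offset 0: leading byte 0xCA = 11001010 → 2-byte char #1 = CA 91.
Offset 2: leading byte 0x61 = 01100001 → 1-byte char #2 = 61.
Offset 3: leading byte 0xD5 = 11010101 → 2-byte char #3 = D5 95.
Offset 5: leading byte 0xF1 = 11110001 → 4-byte char #4 = F1 8A 98 AB.
Offset 9: leading byte 0xC2 = 11000010 → 2-byte char #5 = C2 8A.
Offset 11: leading byte 0xF4 = 11110100 → 4-byte char #6 = F4 87 B6 B0.
Offset 15: leading byte 0xE2 = 11100010 → 3-byte char #7 = E2 97 B9.
Offset 18: leading byte 0xCB = 11001011 → 2-byte char #8 = CB B4.
Offset 20: leading byte 0xD9 = 11011001 → 2-byte char #9 = D9 8A.
Leading byte 0xD9 = 11011001 matches 110xxxxx → 2-byte sequence.
Byte 1: 0xD9 = 11011001, payload 11001 (5 bits).
Byte 2: 0x8A = 10001010 (10xxxxxx ✓), payload 001010.
Concatenate: 11001001010 = 0x64A (11 bits → U+064A).

U+064A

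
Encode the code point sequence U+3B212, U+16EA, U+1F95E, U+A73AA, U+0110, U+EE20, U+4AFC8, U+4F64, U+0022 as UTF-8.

U+3B212: 4-byte form → F0 BB 88 92.
U+16EA: 3-byte form → E1 9B AA.
U+1F95E: 4-byte form → F0 9F A5 9E.
U+A73AA: 4-byte form → F2 A7 8E AA.
U+0110: 2-byte form → C4 90.
U+EE20: 3-byte form → EE B8 A0.
U+4AFC8: 4-byte form → F1 8A BF 88.
U+4F64: 3-byte form → E4 BD A4.
U+0022: 1-byte form → 22.
Concatenated (28 bytes): F0 BB 88 92 E1 9B AA F0 9F A5 9E F2 A7 8E AA C4 90 EE B8 A0 F1 8A BF 88 E4 BD A4 22.

F0 BB 88 92 E1 9B AA F0 9F A5 9E F2 A7 8E AA C4 90 EE B8 A0 F1 8A BF 88 E4 BD A4 22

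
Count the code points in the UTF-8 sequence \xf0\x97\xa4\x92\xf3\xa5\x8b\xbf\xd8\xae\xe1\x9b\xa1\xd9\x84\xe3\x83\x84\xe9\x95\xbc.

Byte at offset 0: 0xF0 = 11110000 → 4-byte char (#1). Advance 4.
Byte at offset 4: 0xF3 = 11110011 → 4-byte char (#2). Advance 4.
Byte at offset 8: 0xD8 = 11011000 → 2-byte char (#3). Advance 2.
Byte at offset 10: 0xE1 = 11100001 → 3-byte char (#4). Advance 3.
Byte at offset 13: 0xD9 = 11011001 → 2-byte char (#5). Advance 2.
Byte at offset 15: 0xE3 = 11100011 → 3-byte char (#6). Advance 3.
Byte at offset 18: 0xE9 = 11101001 → 3-byte char (#7). Advance 3.
Reached end at offset 21 after 7 code points.

7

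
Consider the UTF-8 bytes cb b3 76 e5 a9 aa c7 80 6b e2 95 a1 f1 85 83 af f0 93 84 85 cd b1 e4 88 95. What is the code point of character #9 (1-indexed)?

U+0371

Offset 0: leading byte 0xCB = 11001011 → 2-byte char #1 = CB B3.
Offset 2: leading byte 0x76 = 01110110 → 1-byte char #2 = 76.
Offset 3: leading byte 0xE5 = 11100101 → 3-byte char #3 = E5 A9 AA.
Offset 6: leading byte 0xC7 = 11000111 → 2-byte char #4 = C7 80.
Offset 8: leading byte 0x6B = 01101011 → 1-byte char #5 = 6B.
Offset 9: leading byte 0xE2 = 11100010 → 3-byte char #6 = E2 95 A1.
Offset 12: leading byte 0xF1 = 11110001 → 4-byte char #7 = F1 85 83 AF.
Offset 16: leading byte 0xF0 = 11110000 → 4-byte char #8 = F0 93 84 85.
Offset 20: leading byte 0xCD = 11001101 → 2-byte char #9 = CD B1.
Leading byte 0xCD = 11001101 matches 110xxxxx → 2-byte sequence.
Byte 1: 0xCD = 11001101, payload 01101 (5 bits).
Byte 2: 0xB1 = 10110001 (10xxxxxx ✓), payload 110001.
Concatenate: 01101110001 = 0x371 (11 bits → U+0371).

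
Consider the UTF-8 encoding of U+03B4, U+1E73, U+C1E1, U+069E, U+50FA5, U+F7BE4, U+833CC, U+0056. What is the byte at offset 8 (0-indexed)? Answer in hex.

0xDA

U+03B4 → 2-byte form CE B4 at offsets 0–1.
U+1E73 → 3-byte form E1 B9 B3 at offsets 2–4.
U+C1E1 → 3-byte form EC 87 A1 at offsets 5–7.
U+069E → 2-byte form DA 9E at offsets 8–9.
Offset 8 falls in char 4's range; it's byte 1 of DA 9E = 0xDA.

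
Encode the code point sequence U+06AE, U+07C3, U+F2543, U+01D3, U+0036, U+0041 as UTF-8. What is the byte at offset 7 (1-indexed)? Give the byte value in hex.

1-indexed offset 7 is 0-indexed offset 6.
U+06AE → 2-byte form DA AE at offsets 0–1.
U+07C3 → 2-byte form DF 83 at offsets 2–3.
U+F2543 → 4-byte form F3 B2 95 83 at offsets 4–7.
Offset 6 falls in char 3's range; it's byte 3 of F3 B2 95 83 = 0x95.

0x95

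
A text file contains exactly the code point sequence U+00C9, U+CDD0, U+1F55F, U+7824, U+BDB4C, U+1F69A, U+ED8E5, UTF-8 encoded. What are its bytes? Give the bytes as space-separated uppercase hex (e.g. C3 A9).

U+00C9: 2-byte form → C3 89.
U+CDD0: 3-byte form → EC B7 90.
U+1F55F: 4-byte form → F0 9F 95 9F.
U+7824: 3-byte form → E7 A0 A4.
U+BDB4C: 4-byte form → F2 BD AD 8C.
U+1F69A: 4-byte form → F0 9F 9A 9A.
U+ED8E5: 4-byte form → F3 AD A3 A5.
Concatenated (24 bytes): C3 89 EC B7 90 F0 9F 95 9F E7 A0 A4 F2 BD AD 8C F0 9F 9A 9A F3 AD A3 A5.

C3 89 EC B7 90 F0 9F 95 9F E7 A0 A4 F2 BD AD 8C F0 9F 9A 9A F3 AD A3 A5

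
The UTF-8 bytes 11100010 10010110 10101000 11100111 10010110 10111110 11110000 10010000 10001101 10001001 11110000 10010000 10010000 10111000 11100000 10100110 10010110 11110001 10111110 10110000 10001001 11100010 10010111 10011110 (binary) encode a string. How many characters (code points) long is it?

Byte at offset 0: 0xE2 = 11100010 → 3-byte char (#1). Advance 3.
Byte at offset 3: 0xE7 = 11100111 → 3-byte char (#2). Advance 3.
Byte at offset 6: 0xF0 = 11110000 → 4-byte char (#3). Advance 4.
Byte at offset 10: 0xF0 = 11110000 → 4-byte char (#4). Advance 4.
Byte at offset 14: 0xE0 = 11100000 → 3-byte char (#5). Advance 3.
Byte at offset 17: 0xF1 = 11110001 → 4-byte char (#6). Advance 4.
Byte at offset 21: 0xE2 = 11100010 → 3-byte char (#7). Advance 3.
Reached end at offset 24 after 7 code points.

7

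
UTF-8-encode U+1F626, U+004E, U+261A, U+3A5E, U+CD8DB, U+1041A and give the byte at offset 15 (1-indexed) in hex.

0x9B

1-indexed offset 15 is 0-indexed offset 14.
U+1F626 → 4-byte form F0 9F 98 A6 at offsets 0–3.
U+004E → 1-byte form 4E at offsets 4–4.
U+261A → 3-byte form E2 98 9A at offsets 5–7.
U+3A5E → 3-byte form E3 A9 9E at offsets 8–10.
U+CD8DB → 4-byte form F3 8D A3 9B at offsets 11–14.
Offset 14 falls in char 5's range; it's byte 4 of F3 8D A3 9B = 0x9B.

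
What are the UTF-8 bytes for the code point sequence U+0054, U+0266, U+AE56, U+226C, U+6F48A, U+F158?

U+0054: 1-byte form → 54.
U+0266: 2-byte form → C9 A6.
U+AE56: 3-byte form → EA B9 96.
U+226C: 3-byte form → E2 89 AC.
U+6F48A: 4-byte form → F1 AF 92 8A.
U+F158: 3-byte form → EF 85 98.
Concatenated (16 bytes): 54 C9 A6 EA B9 96 E2 89 AC F1 AF 92 8A EF 85 98.

54 C9 A6 EA B9 96 E2 89 AC F1 AF 92 8A EF 85 98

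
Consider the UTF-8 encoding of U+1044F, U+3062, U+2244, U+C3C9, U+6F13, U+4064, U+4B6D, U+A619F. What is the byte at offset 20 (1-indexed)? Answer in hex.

1-indexed offset 20 is 0-indexed offset 19.
U+1044F → 4-byte form F0 90 91 8F at offsets 0–3.
U+3062 → 3-byte form E3 81 A2 at offsets 4–6.
U+2244 → 3-byte form E2 89 84 at offsets 7–9.
U+C3C9 → 3-byte form EC 8F 89 at offsets 10–12.
U+6F13 → 3-byte form E6 BC 93 at offsets 13–15.
U+4064 → 3-byte form E4 81 A4 at offsets 16–18.
U+4B6D → 3-byte form E4 AD AD at offsets 19–21.
Offset 19 falls in char 7's range; it's byte 1 of E4 AD AD = 0xE4.

0xE4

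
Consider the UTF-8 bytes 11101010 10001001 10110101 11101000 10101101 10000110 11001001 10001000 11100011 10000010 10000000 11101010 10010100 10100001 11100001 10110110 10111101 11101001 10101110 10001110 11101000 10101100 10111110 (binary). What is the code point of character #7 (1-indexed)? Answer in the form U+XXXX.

Offset 0: leading byte 0xEA = 11101010 → 3-byte char #1 = EA 89 B5.
Offset 3: leading byte 0xE8 = 11101000 → 3-byte char #2 = E8 AD 86.
Offset 6: leading byte 0xC9 = 11001001 → 2-byte char #3 = C9 88.
Offset 8: leading byte 0xE3 = 11100011 → 3-byte char #4 = E3 82 80.
Offset 11: leading byte 0xEA = 11101010 → 3-byte char #5 = EA 94 A1.
Offset 14: leading byte 0xE1 = 11100001 → 3-byte char #6 = E1 B6 BD.
Offset 17: leading byte 0xE9 = 11101001 → 3-byte char #7 = E9 AE 8E.
Leading byte 0xE9 = 11101001 matches 1110xxxx → 3-byte sequence.
Byte 1: 0xE9 = 11101001, payload 1001 (4 bits).
Byte 2: 0xAE = 10101110 (10xxxxxx ✓), payload 101110.
Byte 3: 0x8E = 10001110 (10xxxxxx ✓), payload 001110.
Concatenate: 1001101110001110 = 0x9B8E (16 bits → U+9B8E).

U+9B8E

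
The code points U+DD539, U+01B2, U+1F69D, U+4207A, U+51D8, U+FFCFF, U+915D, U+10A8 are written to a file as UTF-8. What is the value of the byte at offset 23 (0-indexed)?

0x9D

U+DD539 → 4-byte form F3 9D 94 B9 at offsets 0–3.
U+01B2 → 2-byte form C6 B2 at offsets 4–5.
U+1F69D → 4-byte form F0 9F 9A 9D at offsets 6–9.
U+4207A → 4-byte form F1 82 81 BA at offsets 10–13.
U+51D8 → 3-byte form E5 87 98 at offsets 14–16.
U+FFCFF → 4-byte form F3 BF B3 BF at offsets 17–20.
U+915D → 3-byte form E9 85 9D at offsets 21–23.
Offset 23 falls in char 7's range; it's byte 3 of E9 85 9D = 0x9D.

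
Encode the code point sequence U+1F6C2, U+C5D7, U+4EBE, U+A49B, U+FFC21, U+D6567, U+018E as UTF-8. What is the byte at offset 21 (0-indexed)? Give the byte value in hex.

0xC6

U+1F6C2 → 4-byte form F0 9F 9B 82 at offsets 0–3.
U+C5D7 → 3-byte form EC 97 97 at offsets 4–6.
U+4EBE → 3-byte form E4 BA BE at offsets 7–9.
U+A49B → 3-byte form EA 92 9B at offsets 10–12.
U+FFC21 → 4-byte form F3 BF B0 A1 at offsets 13–16.
U+D6567 → 4-byte form F3 96 95 A7 at offsets 17–20.
U+018E → 2-byte form C6 8E at offsets 21–22.
Offset 21 falls in char 7's range; it's byte 1 of C6 8E = 0xC6.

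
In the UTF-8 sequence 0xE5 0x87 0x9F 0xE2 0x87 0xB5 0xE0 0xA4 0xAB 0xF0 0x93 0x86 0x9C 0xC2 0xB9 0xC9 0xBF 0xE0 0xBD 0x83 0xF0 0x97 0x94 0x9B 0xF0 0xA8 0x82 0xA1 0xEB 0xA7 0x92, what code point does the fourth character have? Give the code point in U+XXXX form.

U+1319C

Offset 0: leading byte 0xE5 = 11100101 → 3-byte char #1 = E5 87 9F.
Offset 3: leading byte 0xE2 = 11100010 → 3-byte char #2 = E2 87 B5.
Offset 6: leading byte 0xE0 = 11100000 → 3-byte char #3 = E0 A4 AB.
Offset 9: leading byte 0xF0 = 11110000 → 4-byte char #4 = F0 93 86 9C.
Leading byte 0xF0 = 11110000 matches 11110xxx → 4-byte sequence.
Byte 1: 0xF0 = 11110000, payload 000 (3 bits).
Byte 2: 0x93 = 10010011 (10xxxxxx ✓), payload 010011.
Byte 3: 0x86 = 10000110 (10xxxxxx ✓), payload 000110.
Byte 4: 0x9C = 10011100 (10xxxxxx ✓), payload 011100.
Concatenate: 000010011000110011100 = 0x1319C (21 bits → U+1319C).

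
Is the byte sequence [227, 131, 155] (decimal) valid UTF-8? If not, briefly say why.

Leading byte 0xE3 = 11100011 → 3-byte form.
Continuation bytes 0x83=10000011, 0x9B=10011011 all match 10xxxxxx.
Decoded value 0x30DB is ≥ 0x800 (shortest form) and not a surrogate.

valid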